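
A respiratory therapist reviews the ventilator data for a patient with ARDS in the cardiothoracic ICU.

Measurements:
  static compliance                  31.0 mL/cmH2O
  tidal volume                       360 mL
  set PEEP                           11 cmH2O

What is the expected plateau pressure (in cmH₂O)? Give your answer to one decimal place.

22.6

Pplat = PEEP + Vt / Cstat = 11 + 360 / 31.0 = 11 + 11.613 = 22.613 cmH2O.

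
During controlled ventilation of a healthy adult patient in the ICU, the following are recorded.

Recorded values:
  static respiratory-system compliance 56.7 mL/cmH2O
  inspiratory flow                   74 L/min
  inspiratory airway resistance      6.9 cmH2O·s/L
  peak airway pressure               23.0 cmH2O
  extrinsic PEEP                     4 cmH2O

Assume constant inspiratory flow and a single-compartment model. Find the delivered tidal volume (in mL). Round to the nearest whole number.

Flow: 74 L/min ÷ 60 = 1.2333 L/s.
Equation of motion (constant flow): PIP = Vt/C + R·V̇ + PEEP.
Vt/C = PIP − R·V̇ − PEEP = 23.0 − 8.51 − 4 = 10.49 cmH2O.
Vt = C × 10.49 = 56.7 × 10.49 = 594.78 mL.

595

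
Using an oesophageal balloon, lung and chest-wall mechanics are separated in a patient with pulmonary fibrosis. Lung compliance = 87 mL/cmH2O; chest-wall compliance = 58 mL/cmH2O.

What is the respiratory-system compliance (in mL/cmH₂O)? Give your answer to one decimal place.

34.8

Lung and chest wall are elastances in series: 1/Crs = 1/CL + 1/Ccw.
1/Crs = 1/87 + 1/58 = 0.02874.
Crs = 34.795 mL/cmH2O.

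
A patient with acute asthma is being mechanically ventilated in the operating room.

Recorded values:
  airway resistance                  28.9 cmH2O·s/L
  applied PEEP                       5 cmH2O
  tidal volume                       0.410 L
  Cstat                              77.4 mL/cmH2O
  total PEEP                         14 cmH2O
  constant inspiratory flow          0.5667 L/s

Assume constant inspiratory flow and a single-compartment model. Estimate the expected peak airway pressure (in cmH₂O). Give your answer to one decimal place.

35.7

Total PEEP = 14 cmH2O (set 5 + intrinsic 9); this is the baseline alveolar pressure.
Equation of motion (constant flow): PIP = Vt/C + R·V̇ + PEEP.
PIP = 410/77.4 + 28.9×0.5667 + 14 = 5.297 + 16.378 + 14 = 35.675 cmH2O.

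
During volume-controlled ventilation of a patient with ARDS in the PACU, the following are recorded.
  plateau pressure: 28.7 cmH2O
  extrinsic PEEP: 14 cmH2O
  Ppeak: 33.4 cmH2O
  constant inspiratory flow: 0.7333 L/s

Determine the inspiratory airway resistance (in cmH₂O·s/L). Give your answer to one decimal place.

Raw = (PIP − Pplat) / flow = (33.4 − 28.7) / 0.7333 = 4.7 / 0.7333 = 6.409 cmH2O·s/L.

6.4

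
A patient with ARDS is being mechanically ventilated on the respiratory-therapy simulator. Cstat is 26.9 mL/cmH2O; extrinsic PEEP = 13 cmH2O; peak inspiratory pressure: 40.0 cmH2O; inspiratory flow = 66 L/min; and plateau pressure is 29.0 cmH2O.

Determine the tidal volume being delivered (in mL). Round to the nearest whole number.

430

Vt = Cstat × (Pplat − PEEP) = 26.9 × (29.0 − 13) = 26.9 × 16.0 = 430.4 mL.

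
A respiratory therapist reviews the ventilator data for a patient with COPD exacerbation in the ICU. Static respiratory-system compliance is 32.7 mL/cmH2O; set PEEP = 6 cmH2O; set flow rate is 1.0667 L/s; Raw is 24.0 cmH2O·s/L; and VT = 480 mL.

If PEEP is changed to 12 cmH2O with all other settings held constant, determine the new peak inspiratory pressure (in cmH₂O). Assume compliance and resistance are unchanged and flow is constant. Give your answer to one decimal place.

PIP = Vt/C + R·V̇ + PEEP (constant-flow equation of motion).
Only the baseline term changes: ΔPIP = ΔPEEP = 12 − 6 = 6.0 cmH2O.
Original PIP = 480/32.7 + 24.0×1.0667 + 6 = 46.28 cmH2O; new PIP = 46.28 + (6.0) = 52.28 cmH2O.

52.3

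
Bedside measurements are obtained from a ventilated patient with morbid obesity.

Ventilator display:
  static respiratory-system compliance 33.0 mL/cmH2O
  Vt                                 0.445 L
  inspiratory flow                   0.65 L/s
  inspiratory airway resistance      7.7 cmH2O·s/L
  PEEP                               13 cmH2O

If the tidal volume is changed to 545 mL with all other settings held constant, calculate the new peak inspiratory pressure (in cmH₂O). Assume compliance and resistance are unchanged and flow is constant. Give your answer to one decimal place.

PIP = Vt/C + R·V̇ + PEEP (constant-flow equation of motion).
Only the elastic term changes: ΔPIP = ΔVt / C = (545 − 445) / 33.0 = 3.03 cmH2O.
Original PIP = 445/33.0 + 7.7×0.65 + 13 = 31.49 cmH2O; new PIP = 31.49 + (3.03) = 34.52 cmH2O.

34.5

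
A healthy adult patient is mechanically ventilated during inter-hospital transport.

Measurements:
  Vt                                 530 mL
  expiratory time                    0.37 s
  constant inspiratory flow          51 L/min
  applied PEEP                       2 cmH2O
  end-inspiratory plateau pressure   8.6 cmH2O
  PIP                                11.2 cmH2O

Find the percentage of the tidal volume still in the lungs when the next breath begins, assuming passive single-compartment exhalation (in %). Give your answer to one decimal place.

22.2

Flow: 51 L/min ÷ 60 = 0.85 L/s.
R = (PIP − Pplat)/V̇ = (11.2 − 8.6) / 0.85 = 2.6/0.85 = 3.059 cmH2O·s/L.
C = Vt/(Pplat − PEEP) = 530.0 / (8.6 − 2) = 530.0/6.6 = 80.303 mL/cmH2O.
τ = R × C = 3.059 × 0.0803 L/cmH2O = 0.2456 s.
Fraction remaining at end-expiration = e^(−Te/τ) = e^(−0.37/0.2456) = 0.2217 → 22.17%.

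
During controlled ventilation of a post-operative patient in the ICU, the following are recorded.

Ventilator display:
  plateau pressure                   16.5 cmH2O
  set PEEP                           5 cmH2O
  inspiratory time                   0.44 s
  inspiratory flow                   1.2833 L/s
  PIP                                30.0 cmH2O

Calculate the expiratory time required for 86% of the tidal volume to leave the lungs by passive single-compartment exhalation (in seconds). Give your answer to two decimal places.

Vt = flow × Ti = 1.2833 L/s × 0.44 s × 1000 mL/L = 564.65 mL.
R = (PIP − Pplat)/V̇ = (30.0 − 16.5) / 1.2833 = 13.5/1.2833 = 10.52 cmH2O·s/L.
C = Vt/(Pplat − PEEP) = 564.65 / (16.5 − 5) = 564.65/11.5 = 49.1 mL/cmH2O.
τ = R × C = 10.52 × 0.0491 L/cmH2O = 0.5165 s.
t = −τ·ln(1 − 0.86) = −0.5165·ln(0.14) = 1.015 s.

1.02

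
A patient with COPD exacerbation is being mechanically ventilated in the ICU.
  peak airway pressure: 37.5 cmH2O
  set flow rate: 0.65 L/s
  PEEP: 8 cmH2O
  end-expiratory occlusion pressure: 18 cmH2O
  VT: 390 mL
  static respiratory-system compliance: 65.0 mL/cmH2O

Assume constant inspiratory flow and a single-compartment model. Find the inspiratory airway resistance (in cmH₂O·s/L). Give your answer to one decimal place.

20.8

Total PEEP = 18 cmH2O (set 8 + intrinsic 10); this is the baseline alveolar pressure.
Equation of motion (constant flow): PIP = Vt/C + R·V̇ + PEEP.
R·V̇ = PIP − Vt/C − PEEP = 37.5 − 390/65.0 − 18 = 37.5 − 6.0 − 18 = 13.5 cmH2O.
R = 13.5 / 0.65 = 20.769 cmH2O·s/L.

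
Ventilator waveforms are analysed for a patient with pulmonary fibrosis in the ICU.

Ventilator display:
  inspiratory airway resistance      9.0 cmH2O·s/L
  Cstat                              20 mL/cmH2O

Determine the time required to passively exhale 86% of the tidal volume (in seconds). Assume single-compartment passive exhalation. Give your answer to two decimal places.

0.35

τ = R × C = 9.0 × 20 mL/cmH2O = 9.0 × 0.020 L/cmH2O = 0.18 s.
Exhaled fraction f = 1 − e^(−t/τ) → t = −τ·ln(1 − f) = −0.18·ln(0.14) = 0.3539 s.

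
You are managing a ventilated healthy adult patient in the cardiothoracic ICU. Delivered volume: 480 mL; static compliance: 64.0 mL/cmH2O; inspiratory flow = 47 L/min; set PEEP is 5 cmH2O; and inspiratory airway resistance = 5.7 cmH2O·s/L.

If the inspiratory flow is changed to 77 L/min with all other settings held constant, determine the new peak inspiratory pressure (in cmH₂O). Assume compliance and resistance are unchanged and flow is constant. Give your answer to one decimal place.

19.8

Flow: 47 L/min ÷ 60 = 0.7833 L/s.
New flow: 77 L/min ÷ 60 = 1.2833 L/s.
PIP = Vt/C + R·V̇ + PEEP (constant-flow equation of motion).
Only the resistive term changes: ΔPIP = R × ΔV̇ = 5.7 × (1.2833 − 0.7833) = 5.7 × 0.5 = 2.85 cmH2O.
Original PIP = 480/64.0 + 5.7×0.7833 + 5 = 16.965 cmH2O; new PIP = 16.965 + (2.85) = 19.815 cmH2O.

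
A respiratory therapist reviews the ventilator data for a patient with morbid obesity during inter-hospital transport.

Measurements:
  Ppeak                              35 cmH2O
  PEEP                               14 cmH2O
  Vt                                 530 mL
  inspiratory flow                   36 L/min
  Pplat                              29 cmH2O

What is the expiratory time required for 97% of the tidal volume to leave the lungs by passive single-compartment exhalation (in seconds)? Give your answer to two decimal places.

1.24

Flow: 36 L/min ÷ 60 = 0.6 L/s.
R = (PIP − Pplat)/V̇ = (35 − 29) / 0.6 = 6.0/0.6 = 10.0 cmH2O·s/L.
C = Vt/(Pplat − PEEP) = 530.0 / (29 − 14) = 530.0/15.0 = 35.333 mL/cmH2O.
τ = R × C = 10.0 × 0.03533 L/cmH2O = 0.3533 s.
t = −τ·ln(1 − 0.97) = −0.3533·ln(0.03) = 1.239 s.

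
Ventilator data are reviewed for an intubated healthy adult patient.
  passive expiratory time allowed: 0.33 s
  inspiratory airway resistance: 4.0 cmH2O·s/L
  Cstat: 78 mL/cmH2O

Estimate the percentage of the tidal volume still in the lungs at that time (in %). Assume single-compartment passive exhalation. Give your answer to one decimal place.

34.7

τ = R × C = 4.0 × 78 mL/cmH2O = 4.0 × 0.078 L/cmH2O = 0.312 s.
Passive exhalation: V(t)/V₀ = e^(−t/τ) = e^(−0.33/0.312) = 0.3473.
Fraction remaining = 0.3473 → 34.73%.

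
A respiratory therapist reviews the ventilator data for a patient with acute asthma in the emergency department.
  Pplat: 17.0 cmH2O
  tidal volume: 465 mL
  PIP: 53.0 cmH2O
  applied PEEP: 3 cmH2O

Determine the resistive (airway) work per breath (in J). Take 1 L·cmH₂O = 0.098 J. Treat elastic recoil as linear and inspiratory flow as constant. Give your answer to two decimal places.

With constant inspiratory flow the resistive pressure is constant at PIP − Pplat = 53.0 − 17.0 = 36.0 cmH2O, so resistive work = 36.0 × 0.465 = 16.74 L·cmH2O.
× 0.098 J/(L·cmH2O) → 1.641 J.

1.64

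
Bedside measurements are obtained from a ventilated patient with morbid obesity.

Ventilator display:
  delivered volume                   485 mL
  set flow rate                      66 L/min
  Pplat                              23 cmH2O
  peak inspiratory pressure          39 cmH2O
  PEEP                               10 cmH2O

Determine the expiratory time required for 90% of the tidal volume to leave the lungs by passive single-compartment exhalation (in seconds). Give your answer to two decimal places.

1.25

Flow: 66 L/min ÷ 60 = 1.1 L/s.
R = (PIP − Pplat)/V̇ = (39 − 23) / 1.1 = 16.0/1.1 = 14.545 cmH2O·s/L.
C = Vt/(Pplat − PEEP) = 485.0 / (23 − 10) = 485.0/13.0 = 37.308 mL/cmH2O.
τ = R × C = 14.545 × 0.03731 L/cmH2O = 0.5427 s.
t = −τ·ln(1 − 0.90) = −0.5427·ln(0.1) = 1.25 s.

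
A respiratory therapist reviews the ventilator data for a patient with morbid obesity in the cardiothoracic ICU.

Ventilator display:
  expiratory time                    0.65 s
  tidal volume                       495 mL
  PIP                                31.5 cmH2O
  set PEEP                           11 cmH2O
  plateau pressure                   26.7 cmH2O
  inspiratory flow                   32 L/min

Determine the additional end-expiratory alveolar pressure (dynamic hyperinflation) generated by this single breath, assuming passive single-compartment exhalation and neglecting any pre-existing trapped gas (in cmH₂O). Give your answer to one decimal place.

Flow: 32 L/min ÷ 60 = 0.5333 L/s.
R = (PIP − Pplat)/V̇ = (31.5 − 26.7) / 0.5333 = 4.8/0.5333 = 9.001 cmH2O·s/L.
C = Vt/(Pplat − PEEP) = 495.0 / (26.7 − 11) = 495.0/15.7 = 31.529 mL/cmH2O.
τ = R × C = 9.001 × 0.03153 L/cmH2O = 0.2838 s.
Fraction remaining = e^(−Te/τ) = e^(−0.65/0.2838) = 0.1012; trapped volume = 495.0 × 0.1012 = 50.094 mL.
Additional alveolar pressure from trapping ≈ V_trapped / C = 50.094 / 31.529 = 1.589 cmH2O.

1.6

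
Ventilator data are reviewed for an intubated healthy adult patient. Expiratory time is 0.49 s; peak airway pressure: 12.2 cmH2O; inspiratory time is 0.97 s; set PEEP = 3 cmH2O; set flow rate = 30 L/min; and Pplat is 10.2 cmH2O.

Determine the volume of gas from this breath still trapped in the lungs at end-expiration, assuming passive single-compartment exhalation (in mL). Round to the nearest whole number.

79

Flow: 30 L/min ÷ 60 = 0.5 L/s.
Vt = flow × Ti = 0.5 L/s × 0.97 s × 1000 mL/L = 485.0 mL.
R = (PIP − Pplat)/V̇ = (12.2 − 10.2) / 0.5 = 2.0/0.5 = 4.0 cmH2O·s/L.
C = Vt/(Pplat − PEEP) = 485.0 / (10.2 − 3) = 485.0/7.2 = 67.361 mL/cmH2O.
τ = R × C = 4.0 × 0.06736 L/cmH2O = 0.2694 s.
Fraction remaining = e^(−Te/τ) = e^(−0.49/0.2694) = 0.1622.
Trapped volume = 485.0 × 0.1622 = 78.667 mL.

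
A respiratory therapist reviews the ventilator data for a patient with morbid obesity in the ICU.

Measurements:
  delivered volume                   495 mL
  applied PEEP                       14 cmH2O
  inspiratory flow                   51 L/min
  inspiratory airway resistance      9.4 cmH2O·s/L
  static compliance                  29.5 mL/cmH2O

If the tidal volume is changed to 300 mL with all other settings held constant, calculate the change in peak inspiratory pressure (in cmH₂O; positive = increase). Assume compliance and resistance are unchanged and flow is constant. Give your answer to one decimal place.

-6.6

PIP = Vt/C + R·V̇ + PEEP (constant-flow equation of motion).
Only the elastic term changes: ΔPIP = ΔVt / C = (300 − 495) / 29.5 = -6.61 cmH2O.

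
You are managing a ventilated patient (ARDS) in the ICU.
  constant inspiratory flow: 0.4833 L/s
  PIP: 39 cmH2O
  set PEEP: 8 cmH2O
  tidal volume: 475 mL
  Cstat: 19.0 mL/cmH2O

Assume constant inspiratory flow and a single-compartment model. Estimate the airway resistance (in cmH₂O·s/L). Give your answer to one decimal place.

12.4

Equation of motion (constant flow): PIP = Vt/C + R·V̇ + PEEP.
R·V̇ = PIP − Vt/C − PEEP = 39 − 475/19.0 − 8 = 39 − 25.0 − 8 = 6.0 cmH2O.
R = 6.0 / 0.4833 = 12.415 cmH2O·s/L.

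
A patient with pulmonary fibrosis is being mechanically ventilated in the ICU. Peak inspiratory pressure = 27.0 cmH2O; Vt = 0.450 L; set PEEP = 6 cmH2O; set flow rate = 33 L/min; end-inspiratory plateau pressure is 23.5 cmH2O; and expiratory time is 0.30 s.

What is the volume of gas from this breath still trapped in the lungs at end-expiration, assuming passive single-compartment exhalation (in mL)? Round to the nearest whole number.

Flow: 33 L/min ÷ 60 = 0.55 L/s.
R = (PIP − Pplat)/V̇ = (27.0 − 23.5) / 0.55 = 3.5/0.55 = 6.364 cmH2O·s/L.
C = Vt/(Pplat − PEEP) = 450.0 / (23.5 − 6) = 450.0/17.5 = 25.714 mL/cmH2O.
τ = R × C = 6.364 × 0.02571 L/cmH2O = 0.1636 s.
Fraction remaining = e^(−Te/τ) = e^(−0.30/0.1636) = 0.1598.
Trapped volume = 450.0 × 0.1598 = 71.91 mL.

72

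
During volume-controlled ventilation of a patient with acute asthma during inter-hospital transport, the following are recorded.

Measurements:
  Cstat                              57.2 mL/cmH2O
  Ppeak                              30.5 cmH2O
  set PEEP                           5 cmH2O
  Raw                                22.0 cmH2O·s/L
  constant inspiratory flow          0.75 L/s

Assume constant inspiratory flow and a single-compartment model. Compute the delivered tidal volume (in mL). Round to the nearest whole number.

515

Equation of motion (constant flow): PIP = Vt/C + R·V̇ + PEEP.
Vt/C = PIP − R·V̇ − PEEP = 30.5 − 16.5 − 5 = 9.0 cmH2O.
Vt = C × 9.0 = 57.2 × 9.0 = 514.8 mL.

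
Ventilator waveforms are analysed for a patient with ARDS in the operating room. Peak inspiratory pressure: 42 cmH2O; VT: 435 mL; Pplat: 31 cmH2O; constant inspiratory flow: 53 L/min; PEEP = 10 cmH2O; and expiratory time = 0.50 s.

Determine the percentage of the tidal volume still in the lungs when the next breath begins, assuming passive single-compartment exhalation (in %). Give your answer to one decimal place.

Flow: 53 L/min ÷ 60 = 0.8833 L/s.
R = (PIP − Pplat)/V̇ = (42 − 31) / 0.8833 = 11.0/0.8833 = 12.453 cmH2O·s/L.
C = Vt/(Pplat − PEEP) = 435.0 / (31 − 10) = 435.0/21.0 = 20.714 mL/cmH2O.
τ = R × C = 12.453 × 0.02071 L/cmH2O = 0.2579 s.
Fraction remaining at end-expiration = e^(−Te/τ) = e^(−0.50/0.2579) = 0.1439 → 14.39%.

14.4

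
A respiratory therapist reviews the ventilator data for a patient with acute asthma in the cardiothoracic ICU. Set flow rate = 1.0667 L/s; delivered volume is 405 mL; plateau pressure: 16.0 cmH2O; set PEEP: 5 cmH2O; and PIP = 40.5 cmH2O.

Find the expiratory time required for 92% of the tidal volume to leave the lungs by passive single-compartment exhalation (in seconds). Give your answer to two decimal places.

2.14

R = (PIP − Pplat)/V̇ = (40.5 − 16.0) / 1.0667 = 24.5/1.0667 = 22.968 cmH2O·s/L.
C = Vt/(Pplat − PEEP) = 405.0 / (16.0 − 5) = 405.0/11.0 = 36.818 mL/cmH2O.
τ = R × C = 22.968 × 0.03682 L/cmH2O = 0.8457 s.
t = −τ·ln(1 − 0.92) = −0.8457·ln(0.08) = 2.136 s.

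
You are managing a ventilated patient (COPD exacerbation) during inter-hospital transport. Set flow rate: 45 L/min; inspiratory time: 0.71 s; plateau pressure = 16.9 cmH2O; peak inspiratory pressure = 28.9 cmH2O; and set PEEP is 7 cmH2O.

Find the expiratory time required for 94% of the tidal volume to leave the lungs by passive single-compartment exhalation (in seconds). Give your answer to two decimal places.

Flow: 45 L/min ÷ 60 = 0.75 L/s.
Vt = flow × Ti = 0.75 L/s × 0.71 s × 1000 mL/L = 532.5 mL.
R = (PIP − Pplat)/V̇ = (28.9 − 16.9) / 0.75 = 12.0/0.75 = 16.0 cmH2O·s/L.
C = Vt/(Pplat − PEEP) = 532.5 / (16.9 − 7) = 532.5/9.9 = 53.788 mL/cmH2O.
τ = R × C = 16.0 × 0.05379 L/cmH2O = 0.8606 s.
t = −τ·ln(1 − 0.94) = −0.8606·ln(0.06) = 2.421 s.

2.42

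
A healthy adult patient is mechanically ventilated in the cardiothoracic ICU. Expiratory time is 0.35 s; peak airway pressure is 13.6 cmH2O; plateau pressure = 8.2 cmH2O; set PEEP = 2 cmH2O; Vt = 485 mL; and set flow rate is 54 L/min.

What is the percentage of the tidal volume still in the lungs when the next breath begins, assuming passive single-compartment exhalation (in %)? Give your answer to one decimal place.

47.4

Flow: 54 L/min ÷ 60 = 0.9 L/s.
R = (PIP − Pplat)/V̇ = (13.6 − 8.2) / 0.9 = 5.4/0.9 = 6.0 cmH2O·s/L.
C = Vt/(Pplat − PEEP) = 485.0 / (8.2 − 2) = 485.0/6.2 = 78.226 mL/cmH2O.
τ = R × C = 6.0 × 0.07823 L/cmH2O = 0.4694 s.
Fraction remaining at end-expiration = e^(−Te/τ) = e^(−0.35/0.4694) = 0.4744 → 47.44%.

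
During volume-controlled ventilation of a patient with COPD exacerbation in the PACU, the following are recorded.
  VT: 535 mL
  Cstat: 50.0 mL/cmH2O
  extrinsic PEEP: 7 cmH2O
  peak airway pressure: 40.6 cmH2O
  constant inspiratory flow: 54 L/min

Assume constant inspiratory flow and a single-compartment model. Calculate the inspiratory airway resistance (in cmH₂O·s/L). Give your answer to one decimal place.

25.4

Flow: 54 L/min ÷ 60 = 0.9 L/s.
Equation of motion (constant flow): PIP = Vt/C + R·V̇ + PEEP.
R·V̇ = PIP − Vt/C − PEEP = 40.6 − 535/50.0 − 7 = 40.6 − 10.7 − 7 = 22.9 cmH2O.
R = 22.9 / 0.9 = 25.444 cmH2O·s/L.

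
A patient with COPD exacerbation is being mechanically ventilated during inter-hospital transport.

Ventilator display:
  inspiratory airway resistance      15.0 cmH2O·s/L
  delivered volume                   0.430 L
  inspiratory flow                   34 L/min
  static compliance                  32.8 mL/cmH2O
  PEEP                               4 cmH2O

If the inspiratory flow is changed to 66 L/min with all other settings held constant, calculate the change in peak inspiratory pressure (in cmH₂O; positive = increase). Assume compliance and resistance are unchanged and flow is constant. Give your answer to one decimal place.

Flow: 34 L/min ÷ 60 = 0.5667 L/s.
New flow: 66 L/min ÷ 60 = 1.1 L/s.
PIP = Vt/C + R·V̇ + PEEP (constant-flow equation of motion).
Only the resistive term changes: ΔPIP = R × ΔV̇ = 15.0 × (1.1 − 0.5667) = 15.0 × 0.5333 = 8.0 cmH2O.

8.0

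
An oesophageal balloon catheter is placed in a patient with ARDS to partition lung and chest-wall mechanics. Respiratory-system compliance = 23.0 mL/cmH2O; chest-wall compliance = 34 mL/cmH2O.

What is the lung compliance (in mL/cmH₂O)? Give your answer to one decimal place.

1/CL = 1/Crs − 1/Ccw.
1/CL = 1/23.0 − 1/34 = 0.01407.
CL = 71.073 mL/cmH2O.

71.1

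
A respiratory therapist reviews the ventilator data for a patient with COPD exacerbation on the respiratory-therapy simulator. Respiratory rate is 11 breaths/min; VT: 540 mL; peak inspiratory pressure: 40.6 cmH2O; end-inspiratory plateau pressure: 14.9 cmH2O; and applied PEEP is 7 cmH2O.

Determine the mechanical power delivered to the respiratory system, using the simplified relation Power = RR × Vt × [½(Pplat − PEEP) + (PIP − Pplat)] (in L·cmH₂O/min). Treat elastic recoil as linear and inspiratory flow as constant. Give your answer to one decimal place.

Per-breath work = Vt × [½(Pplat−PEEP) + (PIP−Pplat)] = 0.540 × [0.5×7.9 + 25.7] = 0.540 × 29.65 = 16.011 L·cmH2O.
Power = 11 × 16.011 = 176.12 L·cmH2O/min.

176.1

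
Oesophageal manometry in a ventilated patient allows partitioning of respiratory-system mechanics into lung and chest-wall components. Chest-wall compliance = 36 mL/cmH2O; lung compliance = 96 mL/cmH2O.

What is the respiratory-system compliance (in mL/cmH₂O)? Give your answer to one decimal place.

Lung and chest wall are elastances in series: 1/Crs = 1/CL + 1/Ccw.
1/Crs = 1/96 + 1/36 = 0.03819.
Crs = 26.185 mL/cmH2O.

26.2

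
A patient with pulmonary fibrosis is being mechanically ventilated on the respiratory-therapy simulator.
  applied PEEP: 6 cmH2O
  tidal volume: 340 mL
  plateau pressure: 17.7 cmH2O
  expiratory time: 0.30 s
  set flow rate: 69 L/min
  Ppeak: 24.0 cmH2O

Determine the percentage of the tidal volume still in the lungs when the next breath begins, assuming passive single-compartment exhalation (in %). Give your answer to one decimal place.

15.2

Flow: 69 L/min ÷ 60 = 1.15 L/s.
R = (PIP − Pplat)/V̇ = (24.0 − 17.7) / 1.15 = 6.3/1.15 = 5.478 cmH2O·s/L.
C = Vt/(Pplat − PEEP) = 340.0 / (17.7 − 6) = 340.0/11.7 = 29.06 mL/cmH2O.
τ = R × C = 5.478 × 0.02906 L/cmH2O = 0.1592 s.
Fraction remaining at end-expiration = e^(−Te/τ) = e^(−0.30/0.1592) = 0.1519 → 15.19%.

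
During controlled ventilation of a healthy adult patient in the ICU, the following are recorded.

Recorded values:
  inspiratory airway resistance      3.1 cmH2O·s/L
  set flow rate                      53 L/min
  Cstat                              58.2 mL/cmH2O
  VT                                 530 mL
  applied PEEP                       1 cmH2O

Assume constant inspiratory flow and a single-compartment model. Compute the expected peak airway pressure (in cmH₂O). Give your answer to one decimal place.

Flow: 53 L/min ÷ 60 = 0.8833 L/s.
Equation of motion (constant flow): PIP = Vt/C + R·V̇ + PEEP.
PIP = 530/58.2 + 3.1×0.8833 + 1 = 9.107 + 2.738 + 1 = 12.845 cmH2O.

12.8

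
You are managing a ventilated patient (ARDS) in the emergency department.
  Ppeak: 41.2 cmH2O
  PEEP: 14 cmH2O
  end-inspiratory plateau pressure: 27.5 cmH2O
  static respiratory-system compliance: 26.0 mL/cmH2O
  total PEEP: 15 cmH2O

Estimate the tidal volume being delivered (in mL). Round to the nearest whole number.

325

End-expiratory occlusion gives total PEEP = 15 cmH2O (intrinsic PEEP = 15 − 14 = 1). Use total PEEP for the elastic gradient.
Vt = Cstat × (Pplat − PEEPtotal) = 26.0 × (27.5 − 15) = 26.0 × 12.5 = 325.0 mL.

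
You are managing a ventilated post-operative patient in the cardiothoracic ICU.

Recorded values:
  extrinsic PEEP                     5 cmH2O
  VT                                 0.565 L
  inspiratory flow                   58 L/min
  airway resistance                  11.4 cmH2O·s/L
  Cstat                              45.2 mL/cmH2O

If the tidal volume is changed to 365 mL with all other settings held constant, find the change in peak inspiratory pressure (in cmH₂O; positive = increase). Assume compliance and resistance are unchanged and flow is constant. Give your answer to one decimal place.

-4.4

PIP = Vt/C + R·V̇ + PEEP (constant-flow equation of motion).
Only the elastic term changes: ΔPIP = ΔVt / C = (365 − 565) / 45.2 = -4.425 cmH2O.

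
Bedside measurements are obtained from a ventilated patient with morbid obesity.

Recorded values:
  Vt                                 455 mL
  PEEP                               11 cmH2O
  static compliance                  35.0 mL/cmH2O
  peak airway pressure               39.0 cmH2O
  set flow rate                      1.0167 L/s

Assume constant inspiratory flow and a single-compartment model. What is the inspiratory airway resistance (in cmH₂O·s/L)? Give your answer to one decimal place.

14.8

Equation of motion (constant flow): PIP = Vt/C + R·V̇ + PEEP.
R·V̇ = PIP − Vt/C − PEEP = 39.0 − 455/35.0 − 11 = 39.0 − 13.0 − 11 = 15.0 cmH2O.
R = 15.0 / 1.0167 = 14.754 cmH2O·s/L.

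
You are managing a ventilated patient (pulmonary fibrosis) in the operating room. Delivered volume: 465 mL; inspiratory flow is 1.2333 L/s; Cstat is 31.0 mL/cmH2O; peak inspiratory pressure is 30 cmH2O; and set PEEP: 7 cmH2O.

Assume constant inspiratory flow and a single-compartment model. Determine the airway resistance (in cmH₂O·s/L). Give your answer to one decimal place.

Equation of motion (constant flow): PIP = Vt/C + R·V̇ + PEEP.
R·V̇ = PIP − Vt/C − PEEP = 30 − 465/31.0 − 7 = 30 − 15.0 − 7 = 8.0 cmH2O.
R = 8.0 / 1.2333 = 6.487 cmH2O·s/L.

6.5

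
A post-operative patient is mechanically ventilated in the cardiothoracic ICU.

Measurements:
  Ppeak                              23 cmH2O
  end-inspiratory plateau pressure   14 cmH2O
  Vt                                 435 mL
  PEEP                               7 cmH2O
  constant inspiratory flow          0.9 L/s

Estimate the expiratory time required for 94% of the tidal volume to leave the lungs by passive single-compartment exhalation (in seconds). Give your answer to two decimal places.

R = (PIP − Pplat)/V̇ = (23 − 14) / 0.9 = 9.0/0.9 = 10.0 cmH2O·s/L.
C = Vt/(Pplat − PEEP) = 435.0 / (14 − 7) = 435.0/7.0 = 62.143 mL/cmH2O.
τ = R × C = 10.0 × 0.06214 L/cmH2O = 0.6214 s.
t = −τ·ln(1 − 0.94) = −0.6214·ln(0.06) = 1.748 s.

1.75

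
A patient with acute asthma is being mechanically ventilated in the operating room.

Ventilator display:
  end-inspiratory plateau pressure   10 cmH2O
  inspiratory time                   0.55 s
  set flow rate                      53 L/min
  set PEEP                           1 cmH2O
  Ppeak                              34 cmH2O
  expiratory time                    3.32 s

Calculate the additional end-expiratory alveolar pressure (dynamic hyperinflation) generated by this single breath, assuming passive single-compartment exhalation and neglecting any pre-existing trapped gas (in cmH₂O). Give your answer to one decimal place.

Flow: 53 L/min ÷ 60 = 0.8833 L/s.
Vt = flow × Ti = 0.8833 L/s × 0.55 s × 1000 mL/L = 485.82 mL.
R = (PIP − Pplat)/V̇ = (34 − 10) / 0.8833 = 24.0/0.8833 = 27.171 cmH2O·s/L.
C = Vt/(Pplat − PEEP) = 485.82 / (10 − 1) = 485.82/9.0 = 53.98 mL/cmH2O.
τ = R × C = 27.171 × 0.05398 L/cmH2O = 1.467 s.
Fraction remaining = e^(−Te/τ) = e^(−3.32/1.467) = 0.104; trapped volume = 485.82 × 0.104 = 50.525 mL.
Additional alveolar pressure from trapping ≈ V_trapped / C = 50.525 / 53.98 = 0.936 cmH2O.

0.9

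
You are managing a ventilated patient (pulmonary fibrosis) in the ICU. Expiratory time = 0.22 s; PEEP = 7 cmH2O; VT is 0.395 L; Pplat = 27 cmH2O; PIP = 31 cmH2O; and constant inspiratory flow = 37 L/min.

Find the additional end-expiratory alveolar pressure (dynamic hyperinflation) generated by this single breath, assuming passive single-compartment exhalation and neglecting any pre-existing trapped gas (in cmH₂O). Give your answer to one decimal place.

Flow: 37 L/min ÷ 60 = 0.6167 L/s.
R = (PIP − Pplat)/V̇ = (31 − 27) / 0.6167 = 4.0/0.6167 = 6.486 cmH2O·s/L.
C = Vt/(Pplat − PEEP) = 395.0 / (27 − 7) = 395.0/20.0 = 19.75 mL/cmH2O.
τ = R × C = 6.486 × 0.01975 L/cmH2O = 0.1281 s.
Fraction remaining = e^(−Te/τ) = e^(−0.22/0.1281) = 0.1795; trapped volume = 395.0 × 0.1795 = 70.903 mL.
Additional alveolar pressure from trapping ≈ V_trapped / C = 70.903 / 19.75 = 3.59 cmH2O.

3.6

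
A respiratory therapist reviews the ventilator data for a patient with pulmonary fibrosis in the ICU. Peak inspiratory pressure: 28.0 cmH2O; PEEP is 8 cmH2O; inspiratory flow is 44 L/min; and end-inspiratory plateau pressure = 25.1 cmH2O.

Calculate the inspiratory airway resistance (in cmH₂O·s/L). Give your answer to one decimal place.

4.0

Flow: 44 L/min ÷ 60 = 0.7333 L/s.
Raw = (PIP − Pplat) / flow = (28.0 − 25.1) / 0.7333 = 2.9 / 0.7333 = 3.955 cmH2O·s/L.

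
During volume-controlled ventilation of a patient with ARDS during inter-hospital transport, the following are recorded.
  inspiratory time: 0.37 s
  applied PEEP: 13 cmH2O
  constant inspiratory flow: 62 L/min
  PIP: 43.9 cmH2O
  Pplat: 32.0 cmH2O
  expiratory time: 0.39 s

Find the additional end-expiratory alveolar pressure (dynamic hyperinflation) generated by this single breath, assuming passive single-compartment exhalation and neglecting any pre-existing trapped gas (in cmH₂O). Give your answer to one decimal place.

3.5

Flow: 62 L/min ÷ 60 = 1.0333 L/s.
Vt = flow × Ti = 1.0333 L/s × 0.37 s × 1000 mL/L = 382.32 mL.
R = (PIP − Pplat)/V̇ = (43.9 − 32.0) / 1.0333 = 11.9/1.0333 = 11.517 cmH2O·s/L.
C = Vt/(Pplat − PEEP) = 382.32 / (32.0 − 13) = 382.32/19.0 = 20.122 mL/cmH2O.
τ = R × C = 11.517 × 0.02012 L/cmH2O = 0.2317 s.
Fraction remaining = e^(−Te/τ) = e^(−0.39/0.2317) = 0.1858; trapped volume = 382.32 × 0.1858 = 71.035 mL.
Additional alveolar pressure from trapping ≈ V_trapped / C = 71.035 / 20.122 = 3.53 cmH2O.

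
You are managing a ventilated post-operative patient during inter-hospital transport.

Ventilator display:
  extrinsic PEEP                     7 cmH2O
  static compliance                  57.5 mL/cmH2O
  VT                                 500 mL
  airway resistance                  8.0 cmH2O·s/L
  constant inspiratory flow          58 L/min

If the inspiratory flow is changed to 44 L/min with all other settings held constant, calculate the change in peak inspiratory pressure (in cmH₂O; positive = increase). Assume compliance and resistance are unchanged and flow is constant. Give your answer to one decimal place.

Flow: 58 L/min ÷ 60 = 0.9667 L/s.
New flow: 44 L/min ÷ 60 = 0.7333 L/s.
PIP = Vt/C + R·V̇ + PEEP (constant-flow equation of motion).
Only the resistive term changes: ΔPIP = R × ΔV̇ = 8.0 × (0.7333 − 0.9667) = 8.0 × -0.2334 = -1.867 cmH2O.

-1.9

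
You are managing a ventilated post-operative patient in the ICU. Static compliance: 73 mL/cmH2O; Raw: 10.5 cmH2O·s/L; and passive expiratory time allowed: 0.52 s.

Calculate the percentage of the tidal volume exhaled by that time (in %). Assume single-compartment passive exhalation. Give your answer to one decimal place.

τ = R × C = 10.5 × 73 mL/cmH2O = 10.5 × 0.073 L/cmH2O = 0.7665 s.
Passive exhalation: V(t)/V₀ = e^(−t/τ) = e^(−0.52/0.7665) = 0.5074.
Fraction exhaled = 1 − 0.5074 = 0.4926 → 49.26%.

49.3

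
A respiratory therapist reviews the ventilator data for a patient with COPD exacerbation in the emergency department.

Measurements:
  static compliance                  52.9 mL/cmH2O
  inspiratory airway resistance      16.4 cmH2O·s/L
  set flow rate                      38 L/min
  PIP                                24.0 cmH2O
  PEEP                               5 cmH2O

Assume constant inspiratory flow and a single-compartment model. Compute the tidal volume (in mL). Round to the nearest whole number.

456

Flow: 38 L/min ÷ 60 = 0.6333 L/s.
Equation of motion (constant flow): PIP = Vt/C + R·V̇ + PEEP.
Vt/C = PIP − R·V̇ − PEEP = 24.0 − 10.386 − 5 = 8.614 cmH2O.
Vt = C × 8.614 = 52.9 × 8.614 = 455.68 mL.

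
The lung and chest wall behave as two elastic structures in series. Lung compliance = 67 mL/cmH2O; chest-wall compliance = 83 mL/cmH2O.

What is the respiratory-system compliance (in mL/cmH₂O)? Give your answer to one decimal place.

37.1

Lung and chest wall are elastances in series: 1/Crs = 1/CL + 1/Ccw.
1/Crs = 1/67 + 1/83 = 0.02697.
Crs = 37.078 mL/cmH2O.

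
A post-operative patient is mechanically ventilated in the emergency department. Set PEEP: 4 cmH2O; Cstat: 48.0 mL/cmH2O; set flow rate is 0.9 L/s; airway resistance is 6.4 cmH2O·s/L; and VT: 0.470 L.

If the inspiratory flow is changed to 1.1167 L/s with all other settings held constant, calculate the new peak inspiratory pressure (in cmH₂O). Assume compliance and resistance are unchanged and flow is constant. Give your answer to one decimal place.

PIP = Vt/C + R·V̇ + PEEP (constant-flow equation of motion).
Only the resistive term changes: ΔPIP = R × ΔV̇ = 6.4 × (1.1167 − 0.9) = 6.4 × 0.2167 = 1.387 cmH2O.
Original PIP = 470/48.0 + 6.4×0.9 + 4 = 19.552 cmH2O; new PIP = 19.552 + (1.387) = 20.939 cmH2O.

20.9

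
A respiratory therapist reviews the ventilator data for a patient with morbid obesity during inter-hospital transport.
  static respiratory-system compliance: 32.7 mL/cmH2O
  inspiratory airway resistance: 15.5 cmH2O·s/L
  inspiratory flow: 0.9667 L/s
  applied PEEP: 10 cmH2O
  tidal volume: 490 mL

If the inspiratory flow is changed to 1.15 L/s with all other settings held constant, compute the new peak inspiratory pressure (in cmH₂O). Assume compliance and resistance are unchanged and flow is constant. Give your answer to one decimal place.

PIP = Vt/C + R·V̇ + PEEP (constant-flow equation of motion).
Only the resistive term changes: ΔPIP = R × ΔV̇ = 15.5 × (1.15 − 0.9667) = 15.5 × 0.1833 = 2.841 cmH2O.
Original PIP = 490/32.7 + 15.5×0.9667 + 10 = 39.969 cmH2O; new PIP = 39.969 + (2.841) = 42.81 cmH2O.

42.8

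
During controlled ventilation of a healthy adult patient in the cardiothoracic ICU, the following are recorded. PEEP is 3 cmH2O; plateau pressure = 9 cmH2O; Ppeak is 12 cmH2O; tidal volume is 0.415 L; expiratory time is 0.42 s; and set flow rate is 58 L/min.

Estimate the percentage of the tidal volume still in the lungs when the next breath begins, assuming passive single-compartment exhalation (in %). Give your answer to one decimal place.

14.1

Flow: 58 L/min ÷ 60 = 0.9667 L/s.
R = (PIP − Pplat)/V̇ = (12 − 9) / 0.9667 = 3.0/0.9667 = 3.103 cmH2O·s/L.
C = Vt/(Pplat − PEEP) = 415.0 / (9 − 3) = 415.0/6.0 = 69.167 mL/cmH2O.
τ = R × C = 3.103 × 0.06917 L/cmH2O = 0.2146 s.
Fraction remaining at end-expiration = e^(−Te/τ) = e^(−0.42/0.2146) = 0.1413 → 14.13%.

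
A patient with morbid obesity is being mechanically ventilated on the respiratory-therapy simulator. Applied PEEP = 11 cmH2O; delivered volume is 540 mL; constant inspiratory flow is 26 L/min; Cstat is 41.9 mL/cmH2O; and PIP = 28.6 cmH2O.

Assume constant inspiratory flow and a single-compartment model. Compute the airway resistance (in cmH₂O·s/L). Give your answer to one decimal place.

10.9

Flow: 26 L/min ÷ 60 = 0.4333 L/s.
Equation of motion (constant flow): PIP = Vt/C + R·V̇ + PEEP.
R·V̇ = PIP − Vt/C − PEEP = 28.6 − 540/41.9 − 11 = 28.6 − 12.888 − 11 = 4.712 cmH2O.
R = 4.712 / 0.4333 = 10.875 cmH2O·s/L.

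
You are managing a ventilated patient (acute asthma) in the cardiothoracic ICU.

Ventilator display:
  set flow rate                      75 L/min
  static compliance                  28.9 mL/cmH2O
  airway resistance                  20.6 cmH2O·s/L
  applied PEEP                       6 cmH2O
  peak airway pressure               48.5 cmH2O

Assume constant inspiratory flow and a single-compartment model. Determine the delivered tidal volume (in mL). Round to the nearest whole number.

Flow: 75 L/min ÷ 60 = 1.25 L/s.
Equation of motion (constant flow): PIP = Vt/C + R·V̇ + PEEP.
Vt/C = PIP − R·V̇ − PEEP = 48.5 − 25.75 − 6 = 16.75 cmH2O.
Vt = C × 16.75 = 28.9 × 16.75 = 484.08 mL.

484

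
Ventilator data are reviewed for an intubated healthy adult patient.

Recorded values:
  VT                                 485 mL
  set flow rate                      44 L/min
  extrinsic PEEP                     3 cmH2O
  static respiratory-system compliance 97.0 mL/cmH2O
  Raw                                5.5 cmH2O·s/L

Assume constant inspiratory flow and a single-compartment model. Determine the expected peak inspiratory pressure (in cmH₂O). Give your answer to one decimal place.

Flow: 44 L/min ÷ 60 = 0.7333 L/s.
Equation of motion (constant flow): PIP = Vt/C + R·V̇ + PEEP.
PIP = 485/97.0 + 5.5×0.7333 + 3 = 5.0 + 4.033 + 3 = 12.033 cmH2O.

12.0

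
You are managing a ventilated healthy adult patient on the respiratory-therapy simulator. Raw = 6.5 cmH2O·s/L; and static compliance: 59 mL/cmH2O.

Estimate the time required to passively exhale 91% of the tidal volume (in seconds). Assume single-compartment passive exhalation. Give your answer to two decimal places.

τ = R × C = 6.5 × 59 mL/cmH2O = 6.5 × 0.059 L/cmH2O = 0.3835 s.
Exhaled fraction f = 1 − e^(−t/τ) → t = −τ·ln(1 − f) = −0.3835·ln(0.09) = 0.9234 s.

0.92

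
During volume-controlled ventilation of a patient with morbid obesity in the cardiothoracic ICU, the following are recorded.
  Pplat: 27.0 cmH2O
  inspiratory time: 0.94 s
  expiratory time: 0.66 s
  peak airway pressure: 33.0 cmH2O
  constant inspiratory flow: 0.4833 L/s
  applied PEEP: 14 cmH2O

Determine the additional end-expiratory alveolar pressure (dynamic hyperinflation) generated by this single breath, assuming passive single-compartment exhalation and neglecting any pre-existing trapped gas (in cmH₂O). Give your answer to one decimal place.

2.8

Vt = flow × Ti = 0.4833 L/s × 0.94 s × 1000 mL/L = 454.3 mL.
R = (PIP − Pplat)/V̇ = (33.0 − 27.0) / 0.4833 = 6.0/0.4833 = 12.415 cmH2O·s/L.
C = Vt/(Pplat − PEEP) = 454.3 / (27.0 − 14) = 454.3/13.0 = 34.946 mL/cmH2O.
τ = R × C = 12.415 × 0.03495 L/cmH2O = 0.4339 s.
Fraction remaining = e^(−Te/τ) = e^(−0.66/0.4339) = 0.2185; trapped volume = 454.3 × 0.2185 = 99.265 mL.
Additional alveolar pressure from trapping ≈ V_trapped / C = 99.265 / 34.946 = 2.841 cmH2O.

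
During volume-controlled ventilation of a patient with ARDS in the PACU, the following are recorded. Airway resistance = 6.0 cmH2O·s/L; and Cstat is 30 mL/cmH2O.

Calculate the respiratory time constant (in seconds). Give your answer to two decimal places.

τ = R × C = 6.0 × 30 mL/cmH2O = 6.0 × 0.030 L/cmH2O = 0.18 s.

0.18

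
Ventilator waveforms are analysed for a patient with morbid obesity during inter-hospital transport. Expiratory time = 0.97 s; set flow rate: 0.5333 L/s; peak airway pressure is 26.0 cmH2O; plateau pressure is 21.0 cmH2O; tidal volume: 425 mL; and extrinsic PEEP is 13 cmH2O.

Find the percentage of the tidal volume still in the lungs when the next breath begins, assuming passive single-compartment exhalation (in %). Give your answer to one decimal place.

14.3

R = (PIP − Pplat)/V̇ = (26.0 − 21.0) / 0.5333 = 5.0/0.5333 = 9.376 cmH2O·s/L.
C = Vt/(Pplat − PEEP) = 425.0 / (21.0 − 13) = 425.0/8.0 = 53.125 mL/cmH2O.
τ = R × C = 9.376 × 0.05313 L/cmH2O = 0.4981 s.
Fraction remaining at end-expiration = e^(−Te/τ) = e^(−0.97/0.4981) = 0.1426 → 14.26%.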